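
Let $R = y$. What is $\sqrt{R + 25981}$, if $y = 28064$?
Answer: $3 \sqrt{6005} \approx 232.48$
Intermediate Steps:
$R = 28064$
$\sqrt{R + 25981} = \sqrt{28064 + 25981} = \sqrt{54045} = 3 \sqrt{6005}$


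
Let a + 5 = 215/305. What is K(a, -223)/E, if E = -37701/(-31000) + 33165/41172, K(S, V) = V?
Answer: -23718503000/215028381 ≈ -110.30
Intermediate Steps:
a = -262/61 (a = -5 + 215/305 = -5 + 215*(1/305) = -5 + 43/61 = -262/61 ≈ -4.2951)
E = 215028381/106361000 (E = -37701*(-1/31000) + 33165*(1/41172) = 37701/31000 + 11055/13724 = 215028381/106361000 ≈ 2.0217)
K(a, -223)/E = -223/215028381/106361000 = -223*106361000/215028381 = -23718503000/215028381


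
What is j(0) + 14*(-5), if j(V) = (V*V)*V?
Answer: -70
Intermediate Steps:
j(V) = V³ (j(V) = V²*V = V³)
j(0) + 14*(-5) = 0³ + 14*(-5) = 0 - 70 = -70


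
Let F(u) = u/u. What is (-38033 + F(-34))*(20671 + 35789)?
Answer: -2147286720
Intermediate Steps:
F(u) = 1
(-38033 + F(-34))*(20671 + 35789) = (-38033 + 1)*(20671 + 35789) = -38032*56460 = -2147286720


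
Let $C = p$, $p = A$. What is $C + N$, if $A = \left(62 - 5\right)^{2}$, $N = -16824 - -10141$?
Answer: $-3434$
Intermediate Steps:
$N = -6683$ ($N = -16824 + 10141 = -6683$)
$A = 3249$ ($A = 57^{2} = 3249$)
$p = 3249$
$C = 3249$
$C + N = 3249 - 6683 = -3434$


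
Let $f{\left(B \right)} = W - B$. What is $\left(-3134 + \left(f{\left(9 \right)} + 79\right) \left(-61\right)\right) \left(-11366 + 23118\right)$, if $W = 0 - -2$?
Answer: $-88445552$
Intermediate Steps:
$W = 2$ ($W = 0 + 2 = 2$)
$f{\left(B \right)} = 2 - B$
$\left(-3134 + \left(f{\left(9 \right)} + 79\right) \left(-61\right)\right) \left(-11366 + 23118\right) = \left(-3134 + \left(\left(2 - 9\right) + 79\right) \left(-61\right)\right) \left(-11366 + 23118\right) = \left(-3134 + \left(\left(2 - 9\right) + 79\right) \left(-61\right)\right) 11752 = \left(-3134 + \left(-7 + 79\right) \left(-61\right)\right) 11752 = \left(-3134 + 72 \left(-61\right)\right) 11752 = \left(-3134 - 4392\right) 11752 = \left(-7526\right) 11752 = -88445552$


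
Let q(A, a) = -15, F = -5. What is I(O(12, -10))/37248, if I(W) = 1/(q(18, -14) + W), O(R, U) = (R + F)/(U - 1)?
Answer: -11/6406656 ≈ -1.7170e-6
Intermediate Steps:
O(R, U) = (-5 + R)/(-1 + U) (O(R, U) = (R - 5)/(U - 1) = (-5 + R)/(-1 + U))
I(W) = 1/(-15 + W)
I(O(12, -10))/37248 = 1/(-15 + (-5 + 12)/(-1 - 10)*37248) = (1/37248)/(-15 + 7/(-11)) = (1/37248)/(-15 - 1/11*7) = (1/37248)/(-15 - 7/11) = (1/37248)/(-172/11) = -11/172*1/37248 = -11/6406656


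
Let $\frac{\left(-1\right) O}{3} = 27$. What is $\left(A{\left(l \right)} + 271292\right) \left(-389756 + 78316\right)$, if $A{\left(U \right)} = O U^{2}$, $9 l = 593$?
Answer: $25026384080$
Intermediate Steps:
$O = -81$ ($O = \left(-3\right) 27 = -81$)
$l = \frac{593}{9}$ ($l = \frac{1}{9} \cdot 593 = \frac{593}{9} \approx 65.889$)
$A{\left(U \right)} = - 81 U^{2}$
$\left(A{\left(l \right)} + 271292\right) \left(-389756 + 78316\right) = \left(- 81 \left(\frac{593}{9}\right)^{2} + 271292\right) \left(-389756 + 78316\right) = \left(\left(-81\right) \frac{351649}{81} + 271292\right) \left(-311440\right) = \left(-351649 + 271292\right) \left(-311440\right) = \left(-80357\right) \left(-311440\right) = 25026384080$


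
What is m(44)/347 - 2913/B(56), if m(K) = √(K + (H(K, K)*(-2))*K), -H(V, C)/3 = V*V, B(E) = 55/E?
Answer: -163128/55 + 2*√127787/347 ≈ -2963.9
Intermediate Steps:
H(V, C) = -3*V² (H(V, C) = -3*V*V = -3*V²)
m(K) = √(K + 6*K³) (m(K) = √(K + (-3*K²*(-2))*K) = √(K + (6*K²)*K) = √(K + 6*K³))
m(44)/347 - 2913/B(56) = √(44 + 6*44³)/347 - 2913/(55/56) = √(44 + 6*85184)*(1/347) - 2913/(55*(1/56)) = √(44 + 511104)*(1/347) - 2913/55/56 = √511148*(1/347) - 2913*56/55 = (2*√127787)*(1/347) - 163128/55 = 2*√127787/347 - 163128/55 = -163128/55 + 2*√127787/347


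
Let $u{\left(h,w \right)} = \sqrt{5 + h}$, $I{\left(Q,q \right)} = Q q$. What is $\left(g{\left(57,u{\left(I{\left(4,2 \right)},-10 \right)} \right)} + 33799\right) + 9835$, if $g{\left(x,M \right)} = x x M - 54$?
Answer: $43580 + 3249 \sqrt{13} \approx 55294.0$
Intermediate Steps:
$g{\left(x,M \right)} = -54 + M x^{2}$ ($g{\left(x,M \right)} = x^{2} M - 54 = M x^{2} - 54 = -54 + M x^{2}$)
$\left(g{\left(57,u{\left(I{\left(4,2 \right)},-10 \right)} \right)} + 33799\right) + 9835 = \left(\left(-54 + \sqrt{5 + 4 \cdot 2} \cdot 57^{2}\right) + 33799\right) + 9835 = \left(\left(-54 + \sqrt{5 + 8} \cdot 3249\right) + 33799\right) + 9835 = \left(\left(-54 + \sqrt{13} \cdot 3249\right) + 33799\right) + 9835 = \left(\left(-54 + 3249 \sqrt{13}\right) + 33799\right) + 9835 = \left(33745 + 3249 \sqrt{13}\right) + 9835 = 43580 + 3249 \sqrt{13}$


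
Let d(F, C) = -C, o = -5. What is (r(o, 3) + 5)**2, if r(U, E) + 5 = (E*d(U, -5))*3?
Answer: 2025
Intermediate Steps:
r(U, E) = -5 + 15*E (r(U, E) = -5 + (E*(-1*(-5)))*3 = -5 + (E*5)*3 = -5 + (5*E)*3 = -5 + 15*E)
(r(o, 3) + 5)**2 = ((-5 + 15*3) + 5)**2 = ((-5 + 45) + 5)**2 = (40 + 5)**2 = 45**2 = 2025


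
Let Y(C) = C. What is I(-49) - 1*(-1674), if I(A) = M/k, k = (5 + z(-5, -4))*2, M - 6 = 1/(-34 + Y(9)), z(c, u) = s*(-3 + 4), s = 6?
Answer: 920849/550 ≈ 1674.3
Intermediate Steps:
z(c, u) = 6 (z(c, u) = 6*(-3 + 4) = 6*1 = 6)
M = 149/25 (M = 6 + 1/(-34 + 9) = 6 + 1/(-25) = 6 - 1/25 = 149/25 ≈ 5.9600)
k = 22 (k = (5 + 6)*2 = 11*2 = 22)
I(A) = 149/550 (I(A) = (149/25)/22 = (149/25)*(1/22) = 149/550)
I(-49) - 1*(-1674) = 149/550 - 1*(-1674) = 149/550 + 1674 = 920849/550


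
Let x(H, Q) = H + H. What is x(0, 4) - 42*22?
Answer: -924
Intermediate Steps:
x(H, Q) = 2*H
x(0, 4) - 42*22 = 2*0 - 42*22 = 0 - 924 = -924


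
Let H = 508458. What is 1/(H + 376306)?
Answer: 1/884764 ≈ 1.1302e-6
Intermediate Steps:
1/(H + 376306) = 1/(508458 + 376306) = 1/884764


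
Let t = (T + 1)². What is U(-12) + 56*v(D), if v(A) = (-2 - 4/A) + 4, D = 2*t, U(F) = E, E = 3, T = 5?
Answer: 1007/9 ≈ 111.89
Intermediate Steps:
t = 36 (t = (5 + 1)² = 6² = 36)
U(F) = 3
D = 72 (D = 2*36 = 72)
v(A) = 2 - 4/A
U(-12) + 56*v(D) = 3 + 56*(2 - 4/72) = 3 + 56*(2 - 4*1/72) = 3 + 56*(2 - 1/18) = 3 + 56*(35/18) = 3 + 980/9 = 1007/9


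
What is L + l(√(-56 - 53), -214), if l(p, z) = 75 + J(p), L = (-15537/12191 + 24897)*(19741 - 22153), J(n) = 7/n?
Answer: -732050227155/12191 - 7*I*√109/109 ≈ -6.0048e+7 - 0.67048*I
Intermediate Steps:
L = -732051141480/12191 (L = (-15537*1/12191 + 24897)*(-2412) = (-15537/12191 + 24897)*(-2412) = (303503790/12191)*(-2412) = -732051141480/12191 ≈ -6.0049e+7)
l(p, z) = 75 + 7/p
L + l(√(-56 - 53), -214) = -732051141480/12191 + (75 + 7/(√(-56 - 53))) = -732051141480/12191 + (75 + 7/(√(-109))) = -732051141480/12191 + (75 + 7/((I*√109))) = -732051141480/12191 + (75 + 7*(-I*√109/109)) = -732051141480/12191 + (75 - 7*I*√109/109) = -732050227155/12191 - 7*I*√109/109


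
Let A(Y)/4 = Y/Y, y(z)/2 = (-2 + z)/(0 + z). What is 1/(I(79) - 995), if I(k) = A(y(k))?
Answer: -1/991 ≈ -0.0010091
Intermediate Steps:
y(z) = 2*(-2 + z)/z (y(z) = 2*((-2 + z)/(0 + z)) = 2*((-2 + z)/z) = 2*(-2 + z)/z)
A(Y) = 4 (A(Y) = 4*(Y/Y) = 4*1 = 4)
I(k) = 4
1/(I(79) - 995) = 1/(4 - 995) = 1/(-991) = -1/991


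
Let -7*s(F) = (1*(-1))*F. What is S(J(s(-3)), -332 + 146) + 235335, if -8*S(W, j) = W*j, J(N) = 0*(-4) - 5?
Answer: 940875/4 ≈ 2.3522e+5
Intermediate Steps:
s(F) = F/7 (s(F) = -1*(-1)*F/7 = -(-1)*F/7 = F/7)
J(N) = -5 (J(N) = 0 - 5 = -5)
S(W, j) = -W*j/8
S(J(s(-3)), -332 + 146) + 235335 = -1/8*(-5)*(-332 + 146) + 235335 = -1/8*(-5)*(-186) + 235335 = -465/4 + 235335 = 940875/4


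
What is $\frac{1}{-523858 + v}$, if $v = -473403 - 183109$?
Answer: $- \frac{1}{1180370} \approx -8.4719 \cdot 10^{-7}$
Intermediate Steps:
$v = -656512$
$\frac{1}{-523858 + v} = \frac{1}{-523858 - 656512} = \frac{1}{-1180370} = - \frac{1}{1180370}$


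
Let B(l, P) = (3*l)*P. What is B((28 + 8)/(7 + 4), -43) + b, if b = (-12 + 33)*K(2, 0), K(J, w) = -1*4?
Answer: -5568/11 ≈ -506.18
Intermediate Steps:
K(J, w) = -4
B(l, P) = 3*P*l
b = -84 (b = (-12 + 33)*(-4) = 21*(-4) = -84)
B((28 + 8)/(7 + 4), -43) + b = 3*(-43)*((28 + 8)/(7 + 4)) - 84 = 3*(-43)*(36/11) - 84 = -4644/11 - 84 = -5568/11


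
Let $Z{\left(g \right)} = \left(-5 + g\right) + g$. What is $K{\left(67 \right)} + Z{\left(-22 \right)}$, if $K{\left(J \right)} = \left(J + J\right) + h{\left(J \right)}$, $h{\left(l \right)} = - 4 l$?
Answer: $-183$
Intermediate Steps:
$Z{\left(g \right)} = -5 + 2 g$
$K{\left(J \right)} = - 2 J$ ($K{\left(J \right)} = \left(J + J\right) - 4 J = 2 J - 4 J = - 2 J$)
$K{\left(67 \right)} + Z{\left(-22 \right)} = \left(-2\right) 67 + \left(-5 + 2 \left(-22\right)\right) = -134 - 49 = -183$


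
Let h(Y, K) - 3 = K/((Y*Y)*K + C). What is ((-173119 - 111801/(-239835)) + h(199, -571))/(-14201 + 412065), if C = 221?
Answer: -62588617440463951/143844732707177200 ≈ -0.43511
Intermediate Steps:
h(Y, K) = 3 + K/(221 + K*Y²) (h(Y, K) = 3 + K/((Y*Y)*K + 221) = 3 + K/(Y²*K + 221) = 3 + K/(K*Y² + 221) = 3 + K/(221 + K*Y²))
((-173119 - 111801/(-239835)) + h(199, -571))/(-14201 + 412065) = ((-173119 - 111801/(-239835)) + (663 - 571 + 3*(-571)*199²)/(221 - 571*199²))/(-14201 + 412065) = ((-173119 - 111801*(-1/239835)) + (663 - 571 + 3*(-571)*39601)/(221 - 571*39601))/397864 = ((-173119 + 37267/79945) + (663 - 571 - 67836513)/(221 - 22612171))*(1/397864) = (-13839961188/79945 - 67836421/(-22611950))*(1/397864) = (-13839961188/79945 - 1/22611950*(-67836421))*(1/397864) = (-13839961188/79945 + 67836421/22611950)*(1/397864) = -62588617440463951/361542468550*1/397864 = -62588617440463951/143844732707177200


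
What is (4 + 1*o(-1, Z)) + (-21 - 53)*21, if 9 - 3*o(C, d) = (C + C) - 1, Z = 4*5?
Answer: -1546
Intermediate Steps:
Z = 20
o(C, d) = 10/3 - 2*C/3 (o(C, d) = 3 - ((C + C) - 1)/3 = 3 - (2*C - 1)/3 = 3 - (-1 + 2*C)/3 = 3 + (⅓ - 2*C/3) = 10/3 - 2*C/3)
(4 + 1*o(-1, Z)) + (-21 - 53)*21 = (4 + 1*(10/3 - ⅔*(-1))) + (-21 - 53)*21 = (4 + 1*(10/3 + ⅔)) - 74*21 = (4 + 1*4) - 1554 = (4 + 4) - 1554 = 8 - 1554 = -1546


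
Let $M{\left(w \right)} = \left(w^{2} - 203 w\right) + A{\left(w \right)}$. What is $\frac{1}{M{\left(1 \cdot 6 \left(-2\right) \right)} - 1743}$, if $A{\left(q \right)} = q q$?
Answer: $\frac{1}{981} \approx 0.0010194$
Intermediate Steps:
$A{\left(q \right)} = q^{2}$
$M{\left(w \right)} = - 203 w + 2 w^{2}$ ($M{\left(w \right)} = \left(w^{2} - 203 w\right) + w^{2} = - 203 w + 2 w^{2}$)
$\frac{1}{M{\left(1 \cdot 6 \left(-2\right) \right)} - 1743} = \frac{1}{1 \cdot 6 \left(-2\right) \left(-203 + 2 \cdot 1 \cdot 6 \left(-2\right)\right) - 1743} = \frac{1}{6 \left(-2\right) \left(-203 + 2 \cdot 6 \left(-2\right)\right) - 1743} = \frac{1}{- 12 \left(-203 + 2 \left(-12\right)\right) - 1743} = \frac{1}{- 12 \left(-203 - 24\right) - 1743} = \frac{1}{\left(-12\right) \left(-227\right) - 1743} = \frac{1}{2724 - 1743} = \frac{1}{981}$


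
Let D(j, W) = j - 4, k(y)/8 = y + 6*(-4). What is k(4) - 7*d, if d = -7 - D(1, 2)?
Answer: -132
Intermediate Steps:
k(y) = -192 + 8*y (k(y) = 8*(y + 6*(-4)) = 8*(y - 24) = 8*(-24 + y) = -192 + 8*y)
D(j, W) = -4 + j
d = -4 (d = -7 - (-4 + 1) = -7 - 1*(-3) = -7 + 3 = -4)
k(4) - 7*d = (-192 + 8*4) - 7*(-4) = (-192 + 32) + 28 = -160 + 28 = -132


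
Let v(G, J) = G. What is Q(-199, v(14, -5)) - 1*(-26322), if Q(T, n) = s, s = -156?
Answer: 26166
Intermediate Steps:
Q(T, n) = -156
Q(-199, v(14, -5)) - 1*(-26322) = -156 - 1*(-26322) = -156 + 26322 = 26166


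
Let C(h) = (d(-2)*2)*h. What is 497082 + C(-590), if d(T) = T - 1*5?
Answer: 505342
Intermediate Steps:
d(T) = -5 + T (d(T) = T - 5 = -5 + T)
C(h) = -14*h (C(h) = ((-5 - 2)*2)*h = (-7*2)*h = -14*h)
497082 + C(-590) = 497082 - 14*(-590) = 497082 + 8260 = 505342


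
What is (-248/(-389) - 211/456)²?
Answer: 961558081/31465083456 ≈ 0.030560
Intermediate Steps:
(-248/(-389) - 211/456)² = (-248*(-1/389) - 211*1/456)² = (248/389 - 211/456)² = (31009/177384)² = 961558081/31465083456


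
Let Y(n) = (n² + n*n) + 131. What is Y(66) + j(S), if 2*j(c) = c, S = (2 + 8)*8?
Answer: 8883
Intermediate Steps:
Y(n) = 131 + 2*n² (Y(n) = (n² + n²) + 131 = 2*n² + 131 = 131 + 2*n²)
S = 80 (S = 10*8 = 80)
j(c) = c/2
Y(66) + j(S) = (131 + 2*66²) + (½)*80 = (131 + 2*4356) + 40 = (131 + 8712) + 40 = 8843 + 40 = 8883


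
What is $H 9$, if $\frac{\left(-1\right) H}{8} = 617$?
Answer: $-44424$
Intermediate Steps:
$H = -4936$ ($H = \left(-8\right) 617 = -4936$)
$H 9 = \left(-4936\right) 9 = -44424$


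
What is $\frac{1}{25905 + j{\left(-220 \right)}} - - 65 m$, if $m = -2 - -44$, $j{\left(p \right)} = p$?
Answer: $\frac{70120051}{25685} \approx 2730.0$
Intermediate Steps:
$m = 42$ ($m = -2 + 44 = 42$)
$\frac{1}{25905 + j{\left(-220 \right)}} - - 65 m = \frac{1}{25905 - 220} - \left(-65\right) 42 = \frac{1}{25685} - -2730 = \frac{1}{25685} + 2730 = \frac{70120051}{25685}$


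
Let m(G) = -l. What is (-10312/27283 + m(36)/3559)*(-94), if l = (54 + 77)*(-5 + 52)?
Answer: 19240092866/97100197 ≈ 198.15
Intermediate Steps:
l = 6157 (l = 131*47 = 6157)
m(G) = -6157 (m(G) = -1*6157 = -6157)
(-10312/27283 + m(36)/3559)*(-94) = (-10312/27283 - 6157/3559)*(-94) = -204681839/97100197*(-94) = 19240092866/97100197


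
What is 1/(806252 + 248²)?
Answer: 1/867756 ≈ 1.1524e-6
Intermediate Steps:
1/(806252 + 248²) = 1/(806252 + 61504) = 1/867756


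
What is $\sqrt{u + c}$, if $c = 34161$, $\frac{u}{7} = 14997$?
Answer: $6 \sqrt{3865} \approx 373.01$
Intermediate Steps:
$u = 104979$ ($u = 7 \cdot 14997 = 104979$)
$\sqrt{u + c} = \sqrt{104979 + 34161} = \sqrt{139140} = 6 \sqrt{3865}$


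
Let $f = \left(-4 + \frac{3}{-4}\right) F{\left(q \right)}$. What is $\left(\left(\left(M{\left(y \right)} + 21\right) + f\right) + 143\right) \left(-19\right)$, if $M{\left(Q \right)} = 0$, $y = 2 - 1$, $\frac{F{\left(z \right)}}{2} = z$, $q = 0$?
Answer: $-3116$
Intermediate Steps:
$F{\left(z \right)} = 2 z$
$y = 1$
$f = 0$ ($f = \left(-4 + \frac{3}{-4}\right) 2 \cdot 0 = \left(-4 + 3 \left(- \frac{1}{4}\right)\right) 0 = \left(-4 - \frac{3}{4}\right) 0 = \left(- \frac{19}{4}\right) 0 = 0$)
$\left(\left(\left(M{\left(y \right)} + 21\right) + f\right) + 143\right) \left(-19\right) = \left(\left(\left(0 + 21\right) + 0\right) + 143\right) \left(-19\right) = \left(\left(21 + 0\right) + 143\right) \left(-19\right) = \left(21 + 143\right) \left(-19\right) = 164 \left(-19\right) = -3116$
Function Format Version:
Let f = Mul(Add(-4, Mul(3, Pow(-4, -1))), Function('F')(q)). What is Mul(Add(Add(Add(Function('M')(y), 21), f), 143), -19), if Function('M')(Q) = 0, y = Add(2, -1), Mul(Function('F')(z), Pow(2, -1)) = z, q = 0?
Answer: -3116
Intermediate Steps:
Function('F')(z) = Mul(2, z)
y = 1
f = 0 (f = Mul(Add(-4, Mul(3, Pow(-4, -1))), Mul(2, 0)) = Mul(Add(-4, Mul(3, Rational(-1, 4))), 0) = Mul(Add(-4, Rational(-3, 4)), 0) = Mul(Rational(-19, 4), 0) = 0)
Mul(Add(Add(Add(Function('M')(y), 21), f), 143), -19) = Mul(Add(Add(Add(0, 21), 0), 143), -19) = Mul(Add(Add(21, 0), 143), -19) = Mul(Add(21, 143), -19) = Mul(164, -19) = -3116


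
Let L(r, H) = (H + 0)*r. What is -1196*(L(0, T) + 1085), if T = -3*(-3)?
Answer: -1297660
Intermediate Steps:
T = 9
L(r, H) = H*r
-1196*(L(0, T) + 1085) = -1196*(9*0 + 1085) = -1196*(0 + 1085) = -1196*1085 = -1297660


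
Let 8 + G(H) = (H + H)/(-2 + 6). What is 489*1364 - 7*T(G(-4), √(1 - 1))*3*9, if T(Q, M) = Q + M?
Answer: 668886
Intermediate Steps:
G(H) = -8 + H/2 (G(H) = -8 + (H + H)/(-2 + 6) = -8 + (2*H)/4 = -8 + (2*H)*(¼) = -8 + H/2)
T(Q, M) = M + Q
489*1364 - 7*T(G(-4), √(1 - 1))*3*9 = 489*1364 - 7*(√(1 - 1) + (-8 + (½)*(-4)))*3*9 = 666996 - 7*(√0 + (-8 - 2))*3*9 = 666996 - 7*(0 - 10)*3*9 = 666996 - (-70)*3*9 = 666996 - 7*(-30)*9 = 666996 + 210*9 = 666996 + 1890 = 668886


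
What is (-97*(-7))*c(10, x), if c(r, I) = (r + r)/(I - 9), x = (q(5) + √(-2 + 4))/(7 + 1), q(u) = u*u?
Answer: -5106080/2207 - 108640*√2/2207 ≈ -2383.2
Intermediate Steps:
q(u) = u²
x = 25/8 + √2/8 (x = (5² + √(-2 + 4))/(7 + 1) = (25 + √2)/8 = (25 + √2)*(⅛) = 25/8 + √2/8 ≈ 3.3018)
c(r, I) = 2*r/(-9 + I) (c(r, I) = (2*r)/(-9 + I) = 2*r/(-9 + I))
(-97*(-7))*c(10, x) = (-97*(-7))*(2*10/(-9 + (25/8 + √2/8))) = 679*(2*10/(-47/8 + √2/8)) = 679*(20/(-47/8 + √2/8)) = 13580/(-47/8 + √2/8)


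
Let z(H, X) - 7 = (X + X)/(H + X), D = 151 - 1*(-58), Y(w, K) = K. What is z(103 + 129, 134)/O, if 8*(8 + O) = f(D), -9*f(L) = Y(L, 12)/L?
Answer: -591470/612013 ≈ -0.96643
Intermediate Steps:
D = 209 (D = 151 + 58 = 209)
z(H, X) = 7 + 2*X/(H + X) (z(H, X) = 7 + (X + X)/(H + X) = 7 + (2*X)/(H + X) = 7 + 2*X/(H + X))
f(L) = -4/(3*L)
O = -10033/1254 (O = -8 + (-4/3/209)/8 = -8 + (-4/3*1/209)/8 = -8 + (1/8)*(-4/627) = -8 - 1/1254 = -10033/1254 ≈ -8.0008)
z(103 + 129, 134)/O = ((7*(103 + 129) + 9*134)/((103 + 129) + 134))/(-10033/1254) = ((7*232 + 1206)/(232 + 134))*(-1254/10033) = ((1624 + 1206)/366)*(-1254/10033) = ((1/366)*2830)*(-1254/10033) = (1415/183)*(-1254/10033) = -591470/612013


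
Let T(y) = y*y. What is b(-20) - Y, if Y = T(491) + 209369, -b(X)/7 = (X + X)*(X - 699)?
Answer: -651770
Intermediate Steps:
b(X) = -14*X*(-699 + X) (b(X) = -7*(X + X)*(X - 699) = -7*2*X*(-699 + X) = -14*X*(-699 + X))
T(y) = y²
Y = 450450 (Y = 491² + 209369 = 241081 + 209369 = 450450)
b(-20) - Y = 14*(-20)*(699 - 1*(-20)) - 1*450450 = 14*(-20)*(699 + 20) - 450450 = 14*(-20)*719 - 450450 = -201320 - 450450 = -651770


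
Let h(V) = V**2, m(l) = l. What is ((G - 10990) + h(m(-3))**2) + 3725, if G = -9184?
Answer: -16368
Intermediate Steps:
((G - 10990) + h(m(-3))**2) + 3725 = ((-9184 - 10990) + ((-3)**2)**2) + 3725 = (-20174 + 9**2) + 3725 = (-20174 + 81) + 3725 = -20093 + 3725 = -16368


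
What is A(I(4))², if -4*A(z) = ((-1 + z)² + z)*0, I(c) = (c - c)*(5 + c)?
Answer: 0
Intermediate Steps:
I(c) = 0 (I(c) = 0*(5 + c) = 0)
A(z) = 0 (A(z) = -((-1 + z)² + z)*0/4 = -(z + (-1 + z)²)*0/4 = -¼*0 = 0)
A(I(4))² = 0² = 0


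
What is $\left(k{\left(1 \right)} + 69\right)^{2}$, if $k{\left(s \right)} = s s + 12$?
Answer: $6724$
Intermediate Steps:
$k{\left(s \right)} = 12 + s^{2}$ ($k{\left(s \right)} = s^{2} + 12 = 12 + s^{2}$)
$\left(k{\left(1 \right)} + 69\right)^{2} = \left(\left(12 + 1^{2}\right) + 69\right)^{2} = \left(\left(12 + 1\right) + 69\right)^{2} = \left(13 + 69\right)^{2} = 82^{2} = 6724$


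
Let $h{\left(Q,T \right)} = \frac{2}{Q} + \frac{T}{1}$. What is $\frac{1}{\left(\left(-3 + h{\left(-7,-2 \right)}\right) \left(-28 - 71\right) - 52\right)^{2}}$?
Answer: $\frac{49}{10883401} \approx 4.5023 \cdot 10^{-6}$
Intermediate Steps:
$h{\left(Q,T \right)} = T + \frac{2}{Q}$ ($h{\left(Q,T \right)} = \frac{2}{Q} + T 1 = \frac{2}{Q} + T = T + \frac{2}{Q}$)
$\frac{1}{\left(\left(-3 + h{\left(-7,-2 \right)}\right) \left(-28 - 71\right) - 52\right)^{2}} = \frac{1}{\left(\left(-3 - \left(2 - \frac{2}{-7}\right)\right) \left(-28 - 71\right) - 52\right)^{2}} = \frac{1}{\left(\left(-3 + \left(-2 + 2 \left(- \frac{1}{7}\right)\right)\right) \left(-99\right) - 52\right)^{2}} = \frac{1}{\left(\left(-3 - \frac{16}{7}\right) \left(-99\right) - 52\right)^{2}} = \frac{1}{\left(\left(- \frac{37}{7}\right) \left(-99\right) - 52\right)^{2}} = \frac{1}{\left(\frac{3663}{7} - 52\right)^{2}} = \frac{1}{\left(\frac{3299}{7}\right)^{2}} = \frac{1}{\frac{10883401}{49}} = \frac{49}{10883401}$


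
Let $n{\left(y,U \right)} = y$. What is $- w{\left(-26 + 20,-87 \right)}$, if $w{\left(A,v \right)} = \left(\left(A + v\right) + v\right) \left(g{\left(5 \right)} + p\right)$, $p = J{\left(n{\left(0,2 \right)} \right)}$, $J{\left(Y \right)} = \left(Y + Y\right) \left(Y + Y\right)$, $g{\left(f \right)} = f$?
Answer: $900$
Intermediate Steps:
$J{\left(Y \right)} = 4 Y^{2}$ ($J{\left(Y \right)} = 2 Y 2 Y = 4 Y^{2}$)
$p = 0$ ($p = 4 \cdot 0^{2} = 4 \cdot 0 = 0$)
$w{\left(A,v \right)} = 5 A + 10 v$ ($w{\left(A,v \right)} = \left(\left(A + v\right) + v\right) \left(5 + 0\right) = \left(A + 2 v\right) 5 = 5 A + 10 v$)
$- w{\left(-26 + 20,-87 \right)} = - (5 \left(-26 + 20\right) + 10 \left(-87\right)) = - (5 \left(-6\right) - 870) = - (-30 - 870) = \left(-1\right) \left(-900\right) = 900$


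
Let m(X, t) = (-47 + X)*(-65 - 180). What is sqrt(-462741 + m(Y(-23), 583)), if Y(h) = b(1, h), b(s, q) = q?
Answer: I*sqrt(445591) ≈ 667.53*I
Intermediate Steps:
Y(h) = h
m(X, t) = 11515 - 245*X (m(X, t) = (-47 + X)*(-245) = 11515 - 245*X)
sqrt(-462741 + m(Y(-23), 583)) = sqrt(-462741 + (11515 - 245*(-23))) = sqrt(-462741 + (11515 + 5635)) = sqrt(-462741 + 17150) = sqrt(-445591) = I*sqrt(445591)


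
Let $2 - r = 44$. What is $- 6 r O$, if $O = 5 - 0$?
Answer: $1260$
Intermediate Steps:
$r = -42$ ($r = 2 - 44 = -42$)
$O = 5$ ($O = 5 + 0 = 5$)
$- 6 r O = \left(-6\right) \left(-42\right) 5 = 252 \cdot 5 = 1260$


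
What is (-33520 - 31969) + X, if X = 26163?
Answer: -39326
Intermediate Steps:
(-33520 - 31969) + X = (-33520 - 31969) + 26163 = -65489 + 26163 = -39326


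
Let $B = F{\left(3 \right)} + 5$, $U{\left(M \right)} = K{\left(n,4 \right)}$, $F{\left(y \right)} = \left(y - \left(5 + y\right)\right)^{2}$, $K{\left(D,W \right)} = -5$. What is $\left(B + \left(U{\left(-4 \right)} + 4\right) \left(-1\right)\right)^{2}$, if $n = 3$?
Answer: $961$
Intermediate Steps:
$F{\left(y \right)} = 25$ ($F{\left(y \right)} = \left(-5\right)^{2} = 25$)
$U{\left(M \right)} = -5$
$B = 30$ ($B = 25 + 5 = 30$)
$\left(B + \left(U{\left(-4 \right)} + 4\right) \left(-1\right)\right)^{2} = \left(30 + \left(-5 + 4\right) \left(-1\right)\right)^{2} = \left(30 - -1\right)^{2} = \left(30 + 1\right)^{2} = 31^{2} = 961$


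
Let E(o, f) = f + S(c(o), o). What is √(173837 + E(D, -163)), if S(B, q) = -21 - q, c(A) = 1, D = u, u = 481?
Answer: 2*√43293 ≈ 416.14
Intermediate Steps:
D = 481
E(o, f) = -21 + f - o (E(o, f) = f + (-21 - o) = -21 + f - o)
√(173837 + E(D, -163)) = √(173837 + (-21 - 163 - 1*481)) = √(173837 + (-21 - 163 - 481)) = √(173837 - 665) = √173172 = 2*√43293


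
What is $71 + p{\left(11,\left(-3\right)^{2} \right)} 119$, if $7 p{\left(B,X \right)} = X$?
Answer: $224$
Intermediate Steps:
$p{\left(B,X \right)} = \frac{X}{7}$
$71 + p{\left(11,\left(-3\right)^{2} \right)} 119 = 71 + \frac{\left(-3\right)^{2}}{7} \cdot 119 = 71 + \frac{1}{7} \cdot 9 \cdot 119 = 71 + \frac{9}{7} \cdot 119 = 71 + 153 = 224$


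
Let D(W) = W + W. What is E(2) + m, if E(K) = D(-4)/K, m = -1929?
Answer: -1933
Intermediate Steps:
D(W) = 2*W
E(K) = -8/K (E(K) = (2*(-4))/K = -8/K)
E(2) + m = -8/2 - 1929 = -8*½ - 1929 = -4 - 1929 = -1933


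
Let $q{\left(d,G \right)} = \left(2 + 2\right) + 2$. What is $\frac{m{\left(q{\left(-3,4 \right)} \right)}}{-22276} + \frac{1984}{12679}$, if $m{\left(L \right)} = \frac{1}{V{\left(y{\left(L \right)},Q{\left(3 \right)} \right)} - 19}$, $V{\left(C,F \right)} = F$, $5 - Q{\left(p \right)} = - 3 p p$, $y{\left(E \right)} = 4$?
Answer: $\frac{18533223}{118441492} \approx 0.15648$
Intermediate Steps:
$q{\left(d,G \right)} = 6$ ($q{\left(d,G \right)} = 4 + 2 = 6$)
$Q{\left(p \right)} = 5 + 3 p^{2}$ ($Q{\left(p \right)} = 5 - - 3 p p = 5 - - 3 p^{2} = 5 + 3 p^{2}$)
$m{\left(L \right)} = \frac{1}{13}$ ($m{\left(L \right)} = \frac{1}{\left(5 + 3 \cdot 3^{2}\right) - 19} = \frac{1}{\left(5 + 3 \cdot 9\right) - 19} = \frac{1}{\left(5 + 27\right) - 19} = \frac{1}{32 - 19} = \frac{1}{13}$)
$\frac{m{\left(q{\left(-3,4 \right)} \right)}}{-22276} + \frac{1984}{12679} = \frac{1}{13 \left(-22276\right)} + \frac{1984}{12679} = \frac{1}{13} \left(- \frac{1}{22276}\right) + 1984 \cdot \frac{1}{12679} = - \frac{1}{289588} + \frac{64}{409} = \frac{18533223}{118441492}$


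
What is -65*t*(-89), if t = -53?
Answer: -306605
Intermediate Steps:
-65*t*(-89) = -65*(-53)*(-89) = 3445*(-89) = -306605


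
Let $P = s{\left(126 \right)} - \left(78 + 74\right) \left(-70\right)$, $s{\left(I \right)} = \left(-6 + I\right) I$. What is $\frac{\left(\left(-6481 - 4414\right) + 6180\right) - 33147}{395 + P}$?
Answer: $- \frac{37862}{26155} \approx -1.4476$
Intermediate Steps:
$s{\left(I \right)} = I \left(-6 + I\right)$
$P = 25760$ ($P = 126 \left(-6 + 126\right) - \left(78 + 74\right) \left(-70\right) = 126 \cdot 120 - 152 \left(-70\right) = 15120 - -10640 = 15120 + 10640 = 25760$)
$\frac{\left(\left(-6481 - 4414\right) + 6180\right) - 33147}{395 + P} = \frac{\left(\left(-6481 - 4414\right) + 6180\right) - 33147}{395 + 25760} = \frac{\left(-10895 + 6180\right) - 33147}{26155} = \left(-4715 - 33147\right) \frac{1}{26155} = \left(-37862\right) \frac{1}{26155} = - \frac{37862}{26155}$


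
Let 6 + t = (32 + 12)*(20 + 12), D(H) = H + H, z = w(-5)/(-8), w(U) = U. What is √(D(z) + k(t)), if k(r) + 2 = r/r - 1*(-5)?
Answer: √21/2 ≈ 2.2913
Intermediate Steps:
z = 5/8 (z = -5/(-8) = -5*(-⅛) = 5/8 ≈ 0.62500)
D(H) = 2*H
t = 1402 (t = -6 + (32 + 12)*(20 + 12) = -6 + 44*32 = -6 + 1408 = 1402)
k(r) = 4 (k(r) = -2 + (r/r - 1*(-5)) = -2 + (1 + 5) = -2 + 6 = 4)
√(D(z) + k(t)) = √(2*(5/8) + 4) = √(5/4 + 4) = √(21/4) = √21/2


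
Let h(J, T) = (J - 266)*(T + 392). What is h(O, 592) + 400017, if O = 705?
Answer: 831993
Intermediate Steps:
h(J, T) = (-266 + J)*(392 + T)
h(O, 592) + 400017 = (-104272 - 266*592 + 392*705 + 705*592) + 400017 = (-104272 - 157472 + 276360 + 417360) + 400017 = 431976 + 400017 = 831993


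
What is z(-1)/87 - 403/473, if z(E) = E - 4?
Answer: -37426/41151 ≈ -0.90948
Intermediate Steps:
z(E) = -4 + E
z(-1)/87 - 403/473 = (-4 - 1)/87 - 403/473 = -5*1/87 - 403*1/473 = -5/87 - 403/473 = -37426/41151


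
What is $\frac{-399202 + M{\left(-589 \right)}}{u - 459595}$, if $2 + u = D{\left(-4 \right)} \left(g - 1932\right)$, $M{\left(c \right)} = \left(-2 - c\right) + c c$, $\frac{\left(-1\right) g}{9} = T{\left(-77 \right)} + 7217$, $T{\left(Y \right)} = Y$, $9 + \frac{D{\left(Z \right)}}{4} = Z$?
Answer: $- \frac{51694}{2982387} \approx -0.017333$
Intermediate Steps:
$D{\left(Z \right)} = -36 + 4 Z$
$g = -64260$ ($g = - 9 \left(-77 + 7217\right) = \left(-9\right) 7140 = -64260$)
$M{\left(c \right)} = -2 + c^{2} - c$ ($M{\left(c \right)} = \left(-2 - c\right) + c^{2} = -2 + c^{2} - c$)
$u = 3441982$ ($u = -2 + \left(-36 + 4 \left(-4\right)\right) \left(-64260 - 1932\right) = -2 + \left(-36 - 16\right) \left(-64260 - 1932\right) = -2 - -3441984 = -2 + 3441984 = 3441982$)
$\frac{-399202 + M{\left(-589 \right)}}{u - 459595} = \frac{-399202 - \left(-587 - 346921\right)}{3441982 - 459595} = \frac{-399202 + \left(-2 + 346921 + 589\right)}{2982387} = \left(-399202 + 347508\right) \frac{1}{2982387} = \left(-51694\right) \frac{1}{2982387} = - \frac{51694}{2982387}$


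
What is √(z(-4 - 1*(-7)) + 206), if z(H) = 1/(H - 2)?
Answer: 3*√23 ≈ 14.387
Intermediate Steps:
z(H) = 1/(-2 + H)
√(z(-4 - 1*(-7)) + 206) = √(1/(-2 + (-4 - 1*(-7))) + 206) = √(1/(-2 + (-4 + 7)) + 206) = √(1/(-2 + 3) + 206) = √(1/1 + 206) = √(1 + 206) = √207 = 3*√23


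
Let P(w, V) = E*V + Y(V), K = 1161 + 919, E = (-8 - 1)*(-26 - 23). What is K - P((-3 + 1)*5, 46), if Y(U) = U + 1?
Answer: -18253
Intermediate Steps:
Y(U) = 1 + U
E = 441 (E = -9*(-49) = 441)
K = 2080
P(w, V) = 1 + 442*V (P(w, V) = 441*V + (1 + V) = 1 + 442*V)
K - P((-3 + 1)*5, 46) = 2080 - (1 + 442*46) = 2080 - (1 + 20332) = 2080 - 1*20333 = 2080 - 20333 = -18253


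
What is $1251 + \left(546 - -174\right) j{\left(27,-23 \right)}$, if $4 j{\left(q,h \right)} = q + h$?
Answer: $1971$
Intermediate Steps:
$j{\left(q,h \right)} = \frac{h}{4} + \frac{q}{4}$ ($j{\left(q,h \right)} = \frac{q + h}{4} = \frac{h + q}{4} = \frac{h}{4} + \frac{q}{4}$)
$1251 + \left(546 - -174\right) j{\left(27,-23 \right)} = 1251 + \left(546 - -174\right) \left(\frac{1}{4} \left(-23\right) + \frac{1}{4} \cdot 27\right) = 1251 + \left(546 + 174\right) \left(- \frac{23}{4} + \frac{27}{4}\right) = 1251 + 720 \cdot 1 = 1251 + 720 = 1971$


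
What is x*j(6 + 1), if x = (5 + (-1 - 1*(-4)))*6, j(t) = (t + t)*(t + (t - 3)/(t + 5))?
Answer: 4928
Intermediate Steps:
j(t) = 2*t*(t + (-3 + t)/(5 + t)) (j(t) = (2*t)*(t + (-3 + t)/(5 + t)) = 2*t*(t + (-3 + t)/(5 + t)))
x = 48 (x = (5 + (-1 + 4))*6 = (5 + 3)*6 = 8*6 = 48)
x*j(6 + 1) = 48*(2*(6 + 1)*(-3 + (6 + 1)² + 6*(6 + 1))/(5 + (6 + 1))) = 48*(2*7*(-3 + 7² + 6*7)/(5 + 7)) = 48*(2*7*(-3 + 49 + 42)/12) = 48*(2*7*(1/12)*88) = 48*(308/3) = 4928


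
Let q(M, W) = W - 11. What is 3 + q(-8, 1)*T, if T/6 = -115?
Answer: 6903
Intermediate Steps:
T = -690 (T = 6*(-115) = -690)
q(M, W) = -11 + W
3 + q(-8, 1)*T = 3 + (-11 + 1)*(-690) = 3 - 10*(-690) = 3 + 6900 = 6903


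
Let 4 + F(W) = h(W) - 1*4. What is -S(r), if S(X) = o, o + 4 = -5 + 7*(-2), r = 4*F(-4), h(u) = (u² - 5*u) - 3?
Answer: 23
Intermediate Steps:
h(u) = -3 + u² - 5*u
F(W) = -11 + W² - 5*W (F(W) = -4 + ((-3 + W² - 5*W) - 1*4) = -4 + ((-3 + W² - 5*W) - 4) = -4 + (-7 + W² - 5*W) = -11 + W² - 5*W)
r = 100 (r = 4*(-11 + (-4)² - 5*(-4)) = 4*(-11 + 16 + 20) = 4*25 = 100)
o = -23 (o = -4 + (-5 + 7*(-2)) = -4 + (-5 - 14) = -4 - 19 = -23)
S(X) = -23
-S(r) = -1*(-23) = 23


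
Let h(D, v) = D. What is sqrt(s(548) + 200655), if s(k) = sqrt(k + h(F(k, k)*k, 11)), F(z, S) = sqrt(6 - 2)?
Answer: sqrt(200655 + 2*sqrt(411)) ≈ 447.99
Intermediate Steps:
F(z, S) = 2 (F(z, S) = sqrt(4) = 2)
s(k) = sqrt(3)*sqrt(k) (s(k) = sqrt(k + 2*k) = sqrt(3*k) = sqrt(3)*sqrt(k))
sqrt(s(548) + 200655) = sqrt(sqrt(3)*sqrt(548) + 200655) = sqrt(sqrt(3)*(2*sqrt(137)) + 200655) = sqrt(2*sqrt(411) + 200655) = sqrt(200655 + 2*sqrt(411))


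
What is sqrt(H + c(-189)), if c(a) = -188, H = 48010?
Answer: sqrt(47822) ≈ 218.68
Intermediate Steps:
sqrt(H + c(-189)) = sqrt(48010 - 188) = sqrt(47822)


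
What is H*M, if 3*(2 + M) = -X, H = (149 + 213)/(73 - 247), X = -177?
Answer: -3439/29 ≈ -118.59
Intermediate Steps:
H = -181/87 (H = 362/(-174) = 362*(-1/174) = -181/87 ≈ -2.0805)
M = 57 (M = -2 + (-1*(-177))/3 = -2 + (⅓)*177 = -2 + 59 = 57)
H*M = -181/87*57 = -3439/29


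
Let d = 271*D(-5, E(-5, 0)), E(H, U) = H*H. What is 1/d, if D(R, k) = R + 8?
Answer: 1/813 ≈ 0.0012300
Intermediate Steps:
E(H, U) = H²
D(R, k) = 8 + R
d = 813 (d = 271*(8 - 5) = 271*3 = 813)
1/d = 1/813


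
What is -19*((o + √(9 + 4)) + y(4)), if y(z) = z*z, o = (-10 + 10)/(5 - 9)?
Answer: -304 - 19*√13 ≈ -372.51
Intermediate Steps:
o = 0 (o = 0/(-4) = 0*(-¼) = 0)
y(z) = z²
-19*((o + √(9 + 4)) + y(4)) = -19*((0 + √(9 + 4)) + 4²) = -19*((0 + √13) + 16) = -19*(√13 + 16) = -19*(16 + √13) = -304 - 19*√13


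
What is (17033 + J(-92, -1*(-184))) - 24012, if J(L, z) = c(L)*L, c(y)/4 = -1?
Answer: -6611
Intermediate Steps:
c(y) = -4 (c(y) = 4*(-1) = -4)
J(L, z) = -4*L
(17033 + J(-92, -1*(-184))) - 24012 = (17033 - 4*(-92)) - 24012 = (17033 + 368) - 24012 = 17401 - 24012 = -6611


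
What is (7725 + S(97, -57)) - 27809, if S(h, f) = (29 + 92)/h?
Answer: -1948027/97 ≈ -20083.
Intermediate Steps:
S(h, f) = 121/h
(7725 + S(97, -57)) - 27809 = (7725 + 121/97) - 27809 = 749446/97 - 27809 = -1948027/97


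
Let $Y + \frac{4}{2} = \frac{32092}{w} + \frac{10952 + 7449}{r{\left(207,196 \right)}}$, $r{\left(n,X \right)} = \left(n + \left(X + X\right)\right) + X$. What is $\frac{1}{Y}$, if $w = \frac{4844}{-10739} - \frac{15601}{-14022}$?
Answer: $\frac{79195173945}{3843500884045201} \approx 2.0605 \cdot 10^{-5}$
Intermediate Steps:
$r{\left(n,X \right)} = n + 3 X$ ($r{\left(n,X \right)} = \left(n + 2 X\right) + X = n + 3 X$)
$w = \frac{99616571}{150582258}$ ($w = 4844 \left(- \frac{1}{10739}\right) - - \frac{15601}{14022} = - \frac{4844}{10739} + \frac{15601}{14022} = \frac{99616571}{150582258} \approx 0.66154$)
$Y = \frac{3843500884045201}{79195173945}$ ($Y = -2 + \left(\frac{32092}{\frac{99616571}{150582258}} + \frac{10952 + 7449}{207 + 3 \cdot 196}\right) = -2 + \left(32092 \cdot \frac{150582258}{99616571} + \frac{18401}{207 + 588}\right) = -2 + \left(\frac{4832485823736}{99616571} + \frac{18401}{795}\right) = -2 + \frac{3843659274393091}{79195173945} = \frac{3843500884045201}{79195173945} \approx 48532.0$)
$\frac{1}{Y} = \frac{1}{\frac{3843500884045201}{79195173945}} = \frac{79195173945}{3843500884045201}$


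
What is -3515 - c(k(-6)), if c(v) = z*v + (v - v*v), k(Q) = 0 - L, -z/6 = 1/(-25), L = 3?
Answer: -87557/25 ≈ -3502.3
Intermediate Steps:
z = 6/25 (z = -6/(-25) = -6*(-1/25) = 6/25 ≈ 0.24000)
k(Q) = -3 (k(Q) = 0 - 1*3 = 0 - 3 = -3)
c(v) = -v² + 31*v/25 (c(v) = 6*v/25 + (v - v*v) = 6*v/25 + (v - v²) = -v² + 31*v/25)
-3515 - c(k(-6)) = -3515 - (-3)*(31 - 25*(-3))/25 = -3515 - (-3)*(31 + 75)/25 = -3515 - (-3)*106/25 = -3515 - 1*(-318/25) = -3515 + 318/25 = -87557/25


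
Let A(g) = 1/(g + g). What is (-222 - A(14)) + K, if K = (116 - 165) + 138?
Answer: -3725/28 ≈ -133.04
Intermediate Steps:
A(g) = 1/(2*g)
K = 89 (K = -49 + 138 = 89)
(-222 - A(14)) + K = (-222 - 1/(2*14)) + 89 = (-222 - 1*1/28) + 89 = (-222 - 1/28) + 89 = -6217/28 + 89 = -3725/28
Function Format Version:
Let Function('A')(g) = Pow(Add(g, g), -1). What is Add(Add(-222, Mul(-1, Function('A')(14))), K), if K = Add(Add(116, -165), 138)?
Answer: Rational(-3725, 28) ≈ -133.04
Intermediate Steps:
Function('A')(g) = Mul(Rational(1, 2), Pow(g, -1)) (Function('A')(g) = Pow(Mul(2, g), -1) = Mul(Rational(1, 2), Pow(g, -1)))
K = 89 (K = Add(-49, 138) = 89)
Add(Add(-222, Mul(-1, Function('A')(14))), K) = Add(Add(-222, Mul(-1, Mul(Rational(1, 2), Pow(14, -1)))), 89) = Add(Add(-222, Mul(-1, Mul(Rational(1, 2), Rational(1, 14)))), 89) = Add(Add(-222, Mul(-1, Rational(1, 28))), 89) = Add(Add(-222, Rational(-1, 28)), 89) = Add(Rational(-6217, 28), 89) = Rational(-3725, 28)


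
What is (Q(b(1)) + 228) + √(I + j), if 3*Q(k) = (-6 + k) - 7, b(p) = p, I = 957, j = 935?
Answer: 224 + 2*√473 ≈ 267.50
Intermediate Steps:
Q(k) = -13/3 + k/3 (Q(k) = ((-6 + k) - 7)/3 = (-13 + k)/3 = -13/3 + k/3)
(Q(b(1)) + 228) + √(I + j) = ((-13/3 + (⅓)*1) + 228) + √(957 + 935) = ((-13/3 + ⅓) + 228) + √1892 = (-4 + 228) + 2*√473 = 224 + 2*√473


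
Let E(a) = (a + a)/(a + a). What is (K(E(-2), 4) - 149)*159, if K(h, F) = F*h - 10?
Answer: -24645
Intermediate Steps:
E(a) = 1 (E(a) = (2*a)/((2*a)) = (2*a)*(1/(2*a)) = 1)
K(h, F) = -10 + F*h
(K(E(-2), 4) - 149)*159 = ((-10 + 4*1) - 149)*159 = ((-10 + 4) - 149)*159 = (-6 - 149)*159 = -155*159 = -24645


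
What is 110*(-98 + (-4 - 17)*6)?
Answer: -24640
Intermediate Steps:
110*(-98 + (-4 - 17)*6) = 110*(-98 - 21*6) = 110*(-98 - 126) = 110*(-224) = -24640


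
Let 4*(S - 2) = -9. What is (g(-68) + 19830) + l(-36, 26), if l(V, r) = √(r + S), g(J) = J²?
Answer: 24454 + √103/2 ≈ 24459.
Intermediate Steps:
S = -¼ (S = 2 + (¼)*(-9) = 2 - 9/4 = -¼ ≈ -0.25000)
l(V, r) = √(-¼ + r) (l(V, r) = √(r - ¼) = √(-¼ + r))
(g(-68) + 19830) + l(-36, 26) = ((-68)² + 19830) + √(-1 + 4*26)/2 = (4624 + 19830) + √(-1 + 104)/2 = 24454 + √103/2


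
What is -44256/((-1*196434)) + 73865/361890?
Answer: 339171125/789861114 ≈ 0.42941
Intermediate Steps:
-44256/((-1*196434)) + 73865/361890 = -44256/(-196434) + 73865*(1/361890) = -44256*(-1/196434) + 14773/72378 = 7376/32739 + 14773/72378 = 339171125/789861114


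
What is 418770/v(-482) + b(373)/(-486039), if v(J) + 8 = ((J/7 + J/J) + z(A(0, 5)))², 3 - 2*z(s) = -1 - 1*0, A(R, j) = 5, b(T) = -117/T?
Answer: 1240024713423801/12819135567521 ≈ 96.732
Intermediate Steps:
z(s) = 2 (z(s) = 3/2 - (-1 - 1*0)/2 = 3/2 - (-1 + 0)/2 = 3/2 - ½*(-1) = 3/2 + ½ = 2)
v(J) = -8 + (3 + J/7)² (v(J) = -8 + ((J/7 + J/J) + 2)² = -8 + ((J*(⅐) + 1) + 2)² = -8 + ((J/7 + 1) + 2)² = -8 + ((1 + J/7) + 2)² = -8 + (3 + J/7)²)
418770/v(-482) + b(373)/(-486039) = 418770/(-8 + (21 - 482)²/49) - 117/373/(-486039) = 418770/(-8 + (1/49)*(-461)²) - 117*1/373*(-1/486039) = 418770/(-8 + (1/49)*212521) - 117/373*(-1/486039) = 418770/(-8 + 212521/49) + 39/60430849 = 418770/(212129/49) + 39/60430849 = 418770*(49/212129) + 39/60430849 = 20519730/212129 + 39/60430849 = 1240024713423801/12819135567521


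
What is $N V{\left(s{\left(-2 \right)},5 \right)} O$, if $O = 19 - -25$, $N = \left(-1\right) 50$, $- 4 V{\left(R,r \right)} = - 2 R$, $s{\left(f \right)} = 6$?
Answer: $-6600$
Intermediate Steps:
$V{\left(R,r \right)} = \frac{R}{2}$ ($V{\left(R,r \right)} = - \frac{\left(-2\right) R}{4} = \frac{R}{2}$)
$N = -50$
$O = 44$ ($O = 19 + 25 = 44$)
$N V{\left(s{\left(-2 \right)},5 \right)} O = - 50 \cdot \frac{1}{2} \cdot 6 \cdot 44 = \left(-50\right) 3 \cdot 44 = \left(-150\right) 44 = -6600$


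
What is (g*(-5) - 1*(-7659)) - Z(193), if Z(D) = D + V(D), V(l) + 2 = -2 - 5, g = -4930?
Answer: 32125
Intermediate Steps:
V(l) = -9 (V(l) = -2 + (-2 - 5) = -2 - 7 = -9)
Z(D) = -9 + D (Z(D) = D - 9 = -9 + D)
(g*(-5) - 1*(-7659)) - Z(193) = (-4930*(-5) - 1*(-7659)) - (-9 + 193) = (24650 + 7659) - 1*184 = 32309 - 184 = 32125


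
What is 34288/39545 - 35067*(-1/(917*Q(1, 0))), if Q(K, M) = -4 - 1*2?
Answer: -399357313/72525530 ≈ -5.5064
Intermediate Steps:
Q(K, M) = -6 (Q(K, M) = -4 - 2 = -6)
34288/39545 - 35067*(-1/(917*Q(1, 0))) = 34288/39545 - 35067/((-6*(-917))) = 34288*(1/39545) - 35067/5502 = 34288/39545 - 35067*1/5502 = 34288/39545 - 11689/1834 = -399357313/72525530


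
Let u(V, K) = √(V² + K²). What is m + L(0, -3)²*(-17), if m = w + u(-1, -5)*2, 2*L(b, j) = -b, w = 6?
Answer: 6 + 2*√26 ≈ 16.198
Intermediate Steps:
u(V, K) = √(K² + V²)
L(b, j) = -b/2 (L(b, j) = (-b)/2 = -b/2)
m = 6 + 2*√26 (m = 6 + √((-5)² + (-1)²)*2 = 6 + √(25 + 1)*2 = 6 + √26*2 = 6 + 2*√26 ≈ 16.198)
m + L(0, -3)²*(-17) = (6 + 2*√26) + (-½*0)²*(-17) = (6 + 2*√26) + 0²*(-17) = (6 + 2*√26) + 0*(-17) = (6 + 2*√26) + 0 = 6 + 2*√26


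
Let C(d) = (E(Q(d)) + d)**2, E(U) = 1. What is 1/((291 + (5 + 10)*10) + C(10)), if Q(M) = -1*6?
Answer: 1/562 ≈ 0.0017794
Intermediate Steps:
Q(M) = -6
C(d) = (1 + d)**2
1/((291 + (5 + 10)*10) + C(10)) = 1/((291 + (5 + 10)*10) + (1 + 10)**2) = 1/((291 + 15*10) + 11**2) = 1/((291 + 150) + 121) = 1/(441 + 121) = 1/562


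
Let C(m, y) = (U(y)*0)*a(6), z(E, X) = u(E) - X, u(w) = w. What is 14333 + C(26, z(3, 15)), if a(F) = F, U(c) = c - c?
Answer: 14333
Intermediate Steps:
U(c) = 0
z(E, X) = E - X
C(m, y) = 0 (C(m, y) = (0*0)*6 = 0*6 = 0)
14333 + C(26, z(3, 15)) = 14333 + 0 = 14333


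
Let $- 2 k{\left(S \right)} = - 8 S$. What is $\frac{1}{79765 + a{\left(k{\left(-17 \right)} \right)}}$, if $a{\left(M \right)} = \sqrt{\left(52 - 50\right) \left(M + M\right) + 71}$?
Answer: $\frac{79765}{6362455426} - \frac{i \sqrt{201}}{6362455426} \approx 1.2537 \cdot 10^{-5} - 2.2283 \cdot 10^{-9} i$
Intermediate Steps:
$k{\left(S \right)} = 4 S$ ($k{\left(S \right)} = - \frac{\left(-8\right) S}{2} = 4 S$)
$a{\left(M \right)} = \sqrt{71 + 4 M}$ ($a{\left(M \right)} = \sqrt{2 \cdot 2 M + 71} = \sqrt{4 M + 71} = \sqrt{71 + 4 M}$)
$\frac{1}{79765 + a{\left(k{\left(-17 \right)} \right)}} = \frac{1}{79765 + \sqrt{71 + 4 \cdot 4 \left(-17\right)}} = \frac{1}{79765 + \sqrt{71 + 4 \left(-68\right)}} = \frac{1}{79765 + \sqrt{71 - 272}} = \frac{1}{79765 + \sqrt{-201}} = \frac{1}{79765 + i \sqrt{201}}$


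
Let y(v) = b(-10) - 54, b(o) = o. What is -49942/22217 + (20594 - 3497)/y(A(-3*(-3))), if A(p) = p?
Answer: -383040337/1421888 ≈ -269.39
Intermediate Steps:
y(v) = -64 (y(v) = -10 - 54 = -64)
-49942/22217 + (20594 - 3497)/y(A(-3*(-3))) = -49942/22217 + (20594 - 3497)/(-64) = -49942*1/22217 + 17097*(-1/64) = -49942/22217 - 17097/64 = -383040337/1421888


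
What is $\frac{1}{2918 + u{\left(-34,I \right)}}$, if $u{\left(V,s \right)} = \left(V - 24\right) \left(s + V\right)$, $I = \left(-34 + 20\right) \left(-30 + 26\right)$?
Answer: $\frac{1}{1642} \approx 0.00060901$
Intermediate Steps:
$I = 56$ ($I = \left(-14\right) \left(-4\right) = 56$)
$u{\left(V,s \right)} = \left(-24 + V\right) \left(V + s\right)$
$\frac{1}{2918 + u{\left(-34,I \right)}} = \frac{1}{2918 - \left(2432 - 1156\right)} = \frac{1}{2918 + \left(1156 + 816 - 1344 - 1904\right)} = \frac{1}{2918 - 1276} = \frac{1}{1642}$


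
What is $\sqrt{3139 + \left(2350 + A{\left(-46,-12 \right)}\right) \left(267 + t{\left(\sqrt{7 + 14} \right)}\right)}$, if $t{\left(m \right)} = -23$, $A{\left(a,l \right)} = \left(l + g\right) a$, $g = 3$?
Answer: $\sqrt{677555} \approx 823.14$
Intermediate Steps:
$A{\left(a,l \right)} = a \left(3 + l\right)$ ($A{\left(a,l \right)} = \left(l + 3\right) a = \left(3 + l\right) a = a \left(3 + l\right)$)
$\sqrt{3139 + \left(2350 + A{\left(-46,-12 \right)}\right) \left(267 + t{\left(\sqrt{7 + 14} \right)}\right)} = \sqrt{3139 + \left(2350 - 46 \left(3 - 12\right)\right) \left(267 - 23\right)} = \sqrt{3139 + \left(2350 - -414\right) 244} = \sqrt{3139 + \left(2350 + 414\right) 244} = \sqrt{3139 + 2764 \cdot 244} = \sqrt{3139 + 674416} = \sqrt{677555}$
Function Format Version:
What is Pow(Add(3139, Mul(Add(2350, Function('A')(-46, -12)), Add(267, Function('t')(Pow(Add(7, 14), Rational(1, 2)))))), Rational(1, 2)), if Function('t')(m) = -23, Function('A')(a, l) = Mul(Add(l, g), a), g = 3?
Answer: Pow(677555, Rational(1, 2)) ≈ 823.14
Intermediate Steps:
Function('A')(a, l) = Mul(a, Add(3, l)) (Function('A')(a, l) = Mul(Add(l, 3), a) = Mul(Add(3, l), a) = Mul(a, Add(3, l)))
Pow(Add(3139, Mul(Add(2350, Function('A')(-46, -12)), Add(267, Function('t')(Pow(Add(7, 14), Rational(1, 2)))))), Rational(1, 2)) = Pow(Add(3139, Mul(Add(2350, Mul(-46, Add(3, -12))), Add(267, -23))), Rational(1, 2)) = Pow(Add(3139, Mul(Add(2350, Mul(-46, -9)), 244)), Rational(1, 2)) = Pow(Add(3139, Mul(Add(2350, 414), 244)), Rational(1, 2)) = Pow(Add(3139, Mul(2764, 244)), Rational(1, 2)) = Pow(Add(3139, 674416), Rational(1, 2)) = Pow(677555, Rational(1, 2))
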